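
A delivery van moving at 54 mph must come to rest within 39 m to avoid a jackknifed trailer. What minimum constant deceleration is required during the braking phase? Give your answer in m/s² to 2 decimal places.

54 mph × 0.44704 = 24.1402 m/s.
v² = 2a·d ⇒ a = v²/(2d) = 24.1402² / (2 × 39.000) = 582.749 / 78.000 = 7.4711 m/s².

Required deceleration ≈ 7.47 m/s²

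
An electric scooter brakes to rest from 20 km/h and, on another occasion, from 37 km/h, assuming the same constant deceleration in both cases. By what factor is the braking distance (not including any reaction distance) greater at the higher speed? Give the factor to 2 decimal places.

Braking distance d = v²/(2a), so with a fixed, d ∝ v².
Factor = (37/20)² = 1.8500² = 3.4225.

Factor ≈ 3.42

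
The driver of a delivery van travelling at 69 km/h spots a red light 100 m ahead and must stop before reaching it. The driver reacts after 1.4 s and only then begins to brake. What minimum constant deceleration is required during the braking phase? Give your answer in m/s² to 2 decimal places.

Required deceleration ≈ 2.51 m/s²

69 km/h ÷ 3.6 = 19.1667 m/s.
Distance covered during reaction = 19.1667 × 1.4 = 26.833 m.
Distance available for braking: 100 − 26.833 = 73.167 m.
v² = 2a·d ⇒ a = v²/(2d) = 19.1667² / (2 × 73.167) = 367.362 / 146.334 = 2.5104 m/s².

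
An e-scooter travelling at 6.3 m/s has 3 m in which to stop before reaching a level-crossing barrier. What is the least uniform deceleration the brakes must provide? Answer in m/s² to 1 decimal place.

Required deceleration ≈ 6.6 m/s²

v² = 2a·d ⇒ a = v²/(2d) = 6.3000² / (2 × 3.000) = 39.690 / 6.000 = 6.6150 m/s².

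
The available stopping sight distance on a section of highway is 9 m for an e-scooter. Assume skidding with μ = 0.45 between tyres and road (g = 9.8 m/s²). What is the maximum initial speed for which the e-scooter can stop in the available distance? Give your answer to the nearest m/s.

Maximum speed ≈ 9 m/s

a = μg = 0.45 × 9.8 = 4.410 m/s².
v²/(2a) = d ⇒ v = √(2 × 4.410 × 9) = √79.38 = 8.9095 m/s.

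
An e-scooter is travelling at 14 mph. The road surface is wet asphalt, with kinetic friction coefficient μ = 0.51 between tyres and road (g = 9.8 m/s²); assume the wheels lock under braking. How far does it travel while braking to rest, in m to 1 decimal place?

14 mph × 0.44704 = 6.2586 m/s.
a = μg = 0.51 × 9.8 = 4.998 m/s².
Braking distance = v²/(2a) = 6.2586² / (2 × 4.998) = 39.170 / 9.996 = 3.919 m.

Braking distance ≈ 3.9 m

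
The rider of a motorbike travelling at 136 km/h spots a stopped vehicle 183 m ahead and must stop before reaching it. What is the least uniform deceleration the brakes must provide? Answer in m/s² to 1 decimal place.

Required deceleration ≈ 3.9 m/s²

136 km/h ÷ 3.6 = 37.7778 m/s.
v² = 2a·d ⇒ a = v²/(2d) = 37.7778² / (2 × 183.000) = 1427.162 / 366.000 = 3.8993 m/s².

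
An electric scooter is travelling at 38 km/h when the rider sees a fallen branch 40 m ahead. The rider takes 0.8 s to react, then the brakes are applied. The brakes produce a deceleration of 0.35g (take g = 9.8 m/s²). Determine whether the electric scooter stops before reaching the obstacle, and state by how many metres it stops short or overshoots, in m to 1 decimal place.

Yes — it stops 15.3 m short of the obstacle

38 km/h ÷ 3.6 = 10.5556 m/s.
a = 0.35 × 9.8 = 3.430 m/s².
Reaction distance = 10.5556 × 0.8 = 8.444 m.
Braking distance = v²/(2a) = 111.421 / 6.860 = 16.242 m.
Total stopping distance = 8.444 + 16.242 = 24.686 m, vs 40 m available — it stops with 40 − 24.686 = 15.314 m to spare.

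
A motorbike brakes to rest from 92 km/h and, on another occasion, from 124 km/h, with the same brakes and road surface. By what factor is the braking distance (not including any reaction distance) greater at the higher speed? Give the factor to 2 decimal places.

Factor ≈ 1.82

Braking distance d = v²/(2a), so with a fixed, d ∝ v².
Factor = (124/92)² = 1.3478² = 1.8166.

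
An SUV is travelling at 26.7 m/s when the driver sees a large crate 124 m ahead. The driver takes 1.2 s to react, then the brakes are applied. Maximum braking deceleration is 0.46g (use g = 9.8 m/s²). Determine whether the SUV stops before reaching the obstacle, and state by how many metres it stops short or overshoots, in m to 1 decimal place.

Yes — it stops 12.9 m short of the obstacle

a = 0.46 × 9.8 = 4.508 m/s².
Reaction distance = 26.7000 × 1.2 = 32.040 m.
Braking distance = v²/(2a) = 712.890 / 9.016 = 79.069 m.
Total stopping distance = 32.040 + 79.069 = 111.109 m, vs 124 m available — it stops with 124 − 111.109 = 12.891 m to spare.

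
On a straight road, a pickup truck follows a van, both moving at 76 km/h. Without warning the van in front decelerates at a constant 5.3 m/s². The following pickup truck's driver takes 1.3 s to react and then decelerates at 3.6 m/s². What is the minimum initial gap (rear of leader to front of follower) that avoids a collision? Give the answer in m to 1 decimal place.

Minimum gap ≈ 47.3 m

76 km/h ÷ 3.6 = 21.1111 m/s.
Leader travels v²/(2a_L) = 445.679 / 10.600 = 42.045 m before stopping.
Follower covers v·t_r = 21.1111 × 1.3 = 27.444 m while reacting, then v²/(2a_F) = 445.679 / 7.200 = 61.900 m while braking, for a total of 27.444 + 61.900 = 89.344 m.
Since a_F ≤ a_L and the follower starts braking later, the follower is never slower than the leader, so the closest approach is when both have stopped.
Minimum gap = 89.344 − 42.045 = 47.299 m.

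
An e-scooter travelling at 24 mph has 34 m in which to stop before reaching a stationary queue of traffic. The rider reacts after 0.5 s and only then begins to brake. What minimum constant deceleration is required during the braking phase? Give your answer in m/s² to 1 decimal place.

Required deceleration ≈ 2.0 m/s²

24 mph × 0.44704 = 10.7290 m/s.
Distance covered during reaction = 10.7290 × 0.5 = 5.364 m.
Distance available for braking: 34 − 5.364 = 28.636 m.
v² = 2a·d ⇒ a = v²/(2d) = 10.7290² / (2 × 28.636) = 115.111 / 57.272 = 2.0099 m/s².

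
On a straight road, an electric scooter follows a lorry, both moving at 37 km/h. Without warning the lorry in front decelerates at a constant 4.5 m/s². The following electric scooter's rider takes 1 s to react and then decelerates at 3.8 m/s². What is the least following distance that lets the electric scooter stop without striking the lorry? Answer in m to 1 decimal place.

37 km/h ÷ 3.6 = 10.2778 m/s.
Leader travels v²/(2a_L) = 105.633 / 9.000 = 11.737 m before stopping.
Follower covers v·t_r = 10.2778 × 1 = 10.278 m while reacting, then v²/(2a_F) = 105.633 / 7.600 = 13.899 m while braking, for a total of 10.278 + 13.899 = 24.177 m.
Since a_F ≤ a_L and the follower starts braking later, the follower is never slower than the leader, so the closest approach is when both have stopped.
Minimum gap = 24.177 − 11.737 = 12.440 m.

Minimum gap ≈ 12.4 m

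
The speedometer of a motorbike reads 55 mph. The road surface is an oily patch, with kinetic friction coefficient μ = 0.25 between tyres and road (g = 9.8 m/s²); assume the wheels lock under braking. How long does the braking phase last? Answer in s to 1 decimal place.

Braking time ≈ 10.0 s

55 mph × 0.44704 = 24.5872 m/s.
a = μg = 0.25 × 9.8 = 2.450 m/s².
Braking time = v/a = 24.5872 / 2.450 = 10.036 s.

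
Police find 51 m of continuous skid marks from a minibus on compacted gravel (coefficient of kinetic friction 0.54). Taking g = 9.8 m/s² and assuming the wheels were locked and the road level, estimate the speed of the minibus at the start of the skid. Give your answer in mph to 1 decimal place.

Deceleration a = μg = 0.54 × 9.8 = 5.292 m/s².
v = √(2a·d) = √(2 × 5.292 × 51) = √539.784 = 23.2333 m/s.
= 23.2333 ÷ 0.44704 = 51.971 mph.

Initial speed ≈ 52.0 mph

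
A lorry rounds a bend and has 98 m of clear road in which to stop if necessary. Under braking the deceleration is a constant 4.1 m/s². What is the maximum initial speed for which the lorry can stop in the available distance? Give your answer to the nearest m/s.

Maximum speed ≈ 28 m/s

v²/(2a) = d ⇒ v = √(2 × 4.100 × 98) = √803.60 = 28.3478 m/s.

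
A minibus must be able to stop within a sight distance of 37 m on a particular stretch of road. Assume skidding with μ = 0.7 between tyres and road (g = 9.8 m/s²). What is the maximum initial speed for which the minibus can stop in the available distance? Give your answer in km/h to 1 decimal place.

Maximum speed ≈ 81.1 km/h

a = μg = 0.7 × 9.8 = 6.860 m/s².
v²/(2a) = d ⇒ v = √(2 × 6.860 × 37) = √507.64 = 22.5309 m/s.
22.5309 m/s × 3.6 = 81.111 km/h.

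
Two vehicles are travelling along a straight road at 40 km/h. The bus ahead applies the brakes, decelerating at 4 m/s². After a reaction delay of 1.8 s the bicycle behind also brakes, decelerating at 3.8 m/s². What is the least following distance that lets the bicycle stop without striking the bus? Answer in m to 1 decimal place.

40 km/h ÷ 3.6 = 11.1111 m/s.
Leader travels v²/(2a_L) = 123.457 / 8.000 = 15.432 m before stopping.
Follower covers v·t_r = 11.1111 × 1.8 = 20.000 m while reacting, then v²/(2a_F) = 123.457 / 7.600 = 16.244 m while braking, for a total of 20.000 + 16.244 = 36.244 m.
Since a_F ≤ a_L and the follower starts braking later, the follower is never slower than the leader, so the closest approach is when both have stopped.
Minimum gap = 36.244 − 15.432 = 20.812 m.

Minimum gap ≈ 20.8 m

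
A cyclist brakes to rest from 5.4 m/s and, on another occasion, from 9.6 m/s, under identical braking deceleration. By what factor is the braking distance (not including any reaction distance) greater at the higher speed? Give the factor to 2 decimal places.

Factor ≈ 3.16

Braking distance d = v²/(2a), so with a fixed, d ∝ v².
Factor = (9.6/5.4)² = 1.7778² = 3.1606.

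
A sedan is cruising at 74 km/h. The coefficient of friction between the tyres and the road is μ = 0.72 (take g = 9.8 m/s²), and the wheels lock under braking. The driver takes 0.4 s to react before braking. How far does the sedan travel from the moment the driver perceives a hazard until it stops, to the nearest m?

74 km/h ÷ 3.6 = 20.5556 m/s.
a = μg = 0.72 × 9.8 = 7.056 m/s².
Reaction distance = v·t_r = 20.5556 × 0.4 = 8.222 m.
Braking distance = v²/(2a) = 20.5556² / (2 × 7.056) = 422.533 / 14.112 = 29.941 m.
Total = 8.222 + 29.941 = 38.163 m.

Total stopping distance ≈ 38 m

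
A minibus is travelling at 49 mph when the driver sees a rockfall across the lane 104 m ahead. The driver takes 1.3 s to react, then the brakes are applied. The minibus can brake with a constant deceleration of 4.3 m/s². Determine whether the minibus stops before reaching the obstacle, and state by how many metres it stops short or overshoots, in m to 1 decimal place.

49 mph × 0.44704 = 21.9050 m/s.
Reaction distance = 21.9050 × 1.3 = 28.477 m.
Braking distance = v²/(2a) = 479.829 / 8.600 = 55.794 m.
Total stopping distance = 28.477 + 55.794 = 84.271 m, vs 104 m available — it stops with 104 − 84.271 = 19.729 m to spare.

Yes — it stops 19.7 m short of the obstacle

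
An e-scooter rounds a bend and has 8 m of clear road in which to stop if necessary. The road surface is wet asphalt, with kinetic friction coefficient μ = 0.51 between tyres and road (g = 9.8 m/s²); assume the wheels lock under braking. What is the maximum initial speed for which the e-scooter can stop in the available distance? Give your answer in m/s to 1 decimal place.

a = μg = 0.51 × 9.8 = 4.998 m/s².
v²/(2a) = d ⇒ v = √(2 × 4.998 × 8) = √79.97 = 8.9426 m/s.

Maximum speed ≈ 8.9 m/s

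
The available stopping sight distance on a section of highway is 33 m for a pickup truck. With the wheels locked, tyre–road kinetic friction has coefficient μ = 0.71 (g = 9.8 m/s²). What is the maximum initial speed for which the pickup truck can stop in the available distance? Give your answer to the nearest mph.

Maximum speed ≈ 48 mph

a = μg = 0.71 × 9.8 = 6.958 m/s².
v²/(2a) = d ⇒ v = √(2 × 6.958 × 33) = √459.23 = 21.4297 m/s.
21.4297 m/s ÷ 0.44704 = 47.937 mph.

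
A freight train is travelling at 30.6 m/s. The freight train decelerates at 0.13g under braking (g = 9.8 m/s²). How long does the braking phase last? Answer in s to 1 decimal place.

Braking time ≈ 24.0 s

a = 0.13 × 9.8 = 1.274 m/s².
Braking time = v/a = 30.6000 / 1.274 = 24.019 s.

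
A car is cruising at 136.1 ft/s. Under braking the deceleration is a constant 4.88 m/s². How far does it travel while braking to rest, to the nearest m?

136.1 ft/s × 0.3048 = 41.4833 m/s.
Braking distance = v²/(2a) = 41.4833² / (2 × 4.880) = 1720.864 / 9.760 = 176.318 m.

Braking distance ≈ 176 m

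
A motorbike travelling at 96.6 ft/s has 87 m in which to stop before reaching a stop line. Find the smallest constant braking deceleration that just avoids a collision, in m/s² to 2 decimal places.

96.6 ft/s × 0.3048 = 29.4437 m/s.
v² = 2a·d ⇒ a = v²/(2d) = 29.4437² / (2 × 87.000) = 866.931 / 174.000 = 4.9824 m/s².

Required deceleration ≈ 4.98 m/s²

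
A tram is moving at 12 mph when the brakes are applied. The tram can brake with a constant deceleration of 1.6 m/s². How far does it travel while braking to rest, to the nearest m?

Braking distance ≈ 9 m

12 mph × 0.44704 = 5.3645 m/s.
Braking distance = v²/(2a) = 5.3645² / (2 × 1.600) = 28.778 / 3.200 = 8.993 m.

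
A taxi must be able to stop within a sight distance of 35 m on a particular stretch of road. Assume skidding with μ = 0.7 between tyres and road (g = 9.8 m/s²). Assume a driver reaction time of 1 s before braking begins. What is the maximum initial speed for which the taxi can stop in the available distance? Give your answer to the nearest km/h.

a = μg = 0.7 × 9.8 = 6.860 m/s².
Stopping distance: v·t_r + v²/(2a) = 35 with t_r = 1 s and a = 6.860 m/s².
So v² + 13.720 v − 480.20 = 0.
Positive root: v = −a·t_r + √((a·t_r)² + 2a·d) = −6.860 + √(47.060 + 480.20) = 16.1021 m/s.
16.1021 m/s × 3.6 = 57.968 km/h.

Maximum speed ≈ 58 km/h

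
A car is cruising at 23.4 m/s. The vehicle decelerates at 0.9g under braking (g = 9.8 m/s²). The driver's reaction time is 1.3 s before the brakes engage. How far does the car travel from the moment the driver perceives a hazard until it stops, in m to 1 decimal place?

Total stopping distance ≈ 61.5 m

a = 0.9 × 9.8 = 8.820 m/s².
Reaction distance = v·t_r = 23.4000 × 1.3 = 30.420 m.
Braking distance = v²/(2a) = 23.4000² / (2 × 8.820) = 547.560 / 17.640 = 31.041 m.
Total = 30.420 + 31.041 = 61.461 m.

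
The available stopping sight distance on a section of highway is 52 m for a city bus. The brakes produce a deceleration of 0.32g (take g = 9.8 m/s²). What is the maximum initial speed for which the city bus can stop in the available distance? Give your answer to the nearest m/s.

a = 0.32 × 9.8 = 3.136 m/s².
v²/(2a) = d ⇒ v = √(2 × 3.136 × 52) = √326.14 = 18.0593 m/s.

Maximum speed ≈ 18 m/s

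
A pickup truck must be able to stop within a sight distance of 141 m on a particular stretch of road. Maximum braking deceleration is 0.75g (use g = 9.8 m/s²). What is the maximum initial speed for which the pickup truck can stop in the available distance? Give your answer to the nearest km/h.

a = 0.75 × 9.8 = 7.350 m/s².
v²/(2a) = d ⇒ v = √(2 × 7.350 × 141) = √2072.70 = 45.5269 m/s.
45.5269 m/s × 3.6 = 163.897 km/h.

Maximum speed ≈ 164 km/h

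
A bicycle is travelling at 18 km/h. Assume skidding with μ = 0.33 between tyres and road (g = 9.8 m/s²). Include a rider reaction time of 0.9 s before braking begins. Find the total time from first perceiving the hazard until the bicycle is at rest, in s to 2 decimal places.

18 km/h ÷ 3.6 = 5.0000 m/s.
a = μg = 0.33 × 9.8 = 3.234 m/s².
Braking time = v/a = 5.0000 / 3.234 = 1.546 s.
Total = 0.9 + 1.546 = 2.446 s.

Total time ≈ 2.45 s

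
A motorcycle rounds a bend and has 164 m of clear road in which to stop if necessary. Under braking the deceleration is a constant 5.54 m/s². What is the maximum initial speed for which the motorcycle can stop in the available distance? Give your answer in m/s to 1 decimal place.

v²/(2a) = d ⇒ v = √(2 × 5.540 × 164) = √1817.12 = 42.6277 m/s.

Maximum speed ≈ 42.6 m/s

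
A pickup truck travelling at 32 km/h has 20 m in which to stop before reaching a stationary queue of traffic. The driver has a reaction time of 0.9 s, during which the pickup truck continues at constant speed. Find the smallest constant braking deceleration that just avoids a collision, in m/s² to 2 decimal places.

Required deceleration ≈ 3.29 m/s²

32 km/h ÷ 3.6 = 8.8889 m/s.
Distance covered during reaction = 8.8889 × 0.9 = 8.000 m.
Distance available for braking: 20 − 8.000 = 12.000 m.
v² = 2a·d ⇒ a = v²/(2d) = 8.8889² / (2 × 12.000) = 79.013 / 24.000 = 3.2922 m/s².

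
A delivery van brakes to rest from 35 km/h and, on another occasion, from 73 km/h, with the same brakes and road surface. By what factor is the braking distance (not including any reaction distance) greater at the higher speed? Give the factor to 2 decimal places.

Braking distance d = v²/(2a), so with a fixed, d ∝ v².
Factor = (73/35)² = 2.0857² = 4.3501.

Factor ≈ 4.35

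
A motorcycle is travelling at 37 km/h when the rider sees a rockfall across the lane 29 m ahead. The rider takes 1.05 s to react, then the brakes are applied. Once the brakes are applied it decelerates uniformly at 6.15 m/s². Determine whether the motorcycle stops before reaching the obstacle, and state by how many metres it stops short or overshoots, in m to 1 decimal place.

Yes — it stops 9.6 m short of the obstacle

37 km/h ÷ 3.6 = 10.2778 m/s.
Reaction distance = 10.2778 × 1.05 = 10.792 m.
Braking distance = v²/(2a) = 105.633 / 12.300 = 8.588 m.
Total stopping distance = 10.792 + 8.588 = 19.380 m, vs 29 m available — it stops with 29 − 19.380 = 9.620 m to spare.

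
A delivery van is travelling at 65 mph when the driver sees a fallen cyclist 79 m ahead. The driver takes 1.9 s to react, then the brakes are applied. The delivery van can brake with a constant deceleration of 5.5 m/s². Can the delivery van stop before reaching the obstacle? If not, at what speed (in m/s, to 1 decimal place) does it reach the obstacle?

No — it strikes the obstacle at 24.1 m/s

65 mph × 0.44704 = 29.0576 m/s.
Reaction distance = 29.0576 × 1.9 = 55.209 m.
Braking distance needed to stop: v²/(2a) = 844.344 / 11.000 = 76.759 m, so total needed = 55.209 + 76.759 = 131.968 m > 79 m — it cannot stop.
Distance remaining when braking begins: 79 − 55.209 = 23.791 m.
v² = v₀² − 2a·d = 844.344 − 2 × 5.500 × 23.791 = 582.643 m²/s².
v = √582.643 = 24.138 m/s.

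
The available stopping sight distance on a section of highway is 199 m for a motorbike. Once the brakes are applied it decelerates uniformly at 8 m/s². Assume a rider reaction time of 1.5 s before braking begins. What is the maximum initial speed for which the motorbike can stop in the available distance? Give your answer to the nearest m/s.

Stopping distance: v·t_r + v²/(2a) = 199 with t_r = 1.5 s and a = 8.000 m/s².
So v² + 24.000 v − 3184.00 = 0.
Positive root: v = −a·t_r + √((a·t_r)² + 2a·d) = −12.000 + √(144.000 + 3184.00) = 45.6888 m/s.

Maximum speed ≈ 46 m/s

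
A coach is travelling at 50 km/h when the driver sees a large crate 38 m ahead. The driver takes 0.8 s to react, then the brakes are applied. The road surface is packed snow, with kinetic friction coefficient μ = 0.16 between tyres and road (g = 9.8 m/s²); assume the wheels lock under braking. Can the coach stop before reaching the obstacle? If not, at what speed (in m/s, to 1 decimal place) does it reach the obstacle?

50 km/h ÷ 3.6 = 13.8889 m/s.
a = μg = 0.16 × 9.8 = 1.568 m/s².
Reaction distance = 13.8889 × 0.8 = 11.111 m.
Braking distance needed to stop: v²/(2a) = 192.902 / 3.136 = 61.512 m, so total needed = 11.111 + 61.512 = 72.623 m > 38 m — it cannot stop.
Distance remaining when braking begins: 38 − 11.111 = 26.889 m.
v² = v₀² − 2a·d = 192.902 − 2 × 1.568 × 26.889 = 108.578 m²/s².
v = √108.578 = 10.420 m/s.

No — it strikes the obstacle at 10.4 m/s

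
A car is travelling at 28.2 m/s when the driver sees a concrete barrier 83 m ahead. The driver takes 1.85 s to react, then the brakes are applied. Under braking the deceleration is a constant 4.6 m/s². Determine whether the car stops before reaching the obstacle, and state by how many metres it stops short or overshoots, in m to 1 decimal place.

Reaction distance = 28.2000 × 1.85 = 52.170 m.
Braking distance = v²/(2a) = 795.240 / 9.200 = 86.439 m.
Total stopping distance = 52.170 + 86.439 = 138.609 m, vs 83 m available — it cannot stop in time and overshoots by 138.609 − 83 = 55.609 m.

No — it overshoots by 55.6 m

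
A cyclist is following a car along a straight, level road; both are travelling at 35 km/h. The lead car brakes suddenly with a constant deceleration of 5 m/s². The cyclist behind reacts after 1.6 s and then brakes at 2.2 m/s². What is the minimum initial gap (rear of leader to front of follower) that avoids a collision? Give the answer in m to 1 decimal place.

35 km/h ÷ 3.6 = 9.7222 m/s.
Leader travels v²/(2a_L) = 94.521 / 10.000 = 9.452 m before stopping.
Follower covers v·t_r = 9.7222 × 1.6 = 15.556 m while reacting, then v²/(2a_F) = 94.521 / 4.400 = 21.482 m while braking, for a total of 15.556 + 21.482 = 37.038 m.
Since a_F ≤ a_L and the follower starts braking later, the follower is never slower than the leader, so the closest approach is when both have stopped.
Minimum gap = 37.038 − 9.452 = 27.586 m.

Minimum gap ≈ 27.6 m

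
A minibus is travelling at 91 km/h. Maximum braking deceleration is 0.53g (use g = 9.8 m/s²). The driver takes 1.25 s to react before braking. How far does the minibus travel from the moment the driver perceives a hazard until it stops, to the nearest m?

Total stopping distance ≈ 93 m

91 km/h ÷ 3.6 = 25.2778 m/s.
a = 0.53 × 9.8 = 5.194 m/s².
Reaction distance = v·t_r = 25.2778 × 1.25 = 31.597 m.
Braking distance = v²/(2a) = 25.2778² / (2 × 5.194) = 638.967 / 10.388 = 61.510 m.
Total = 31.597 + 61.510 = 93.107 m.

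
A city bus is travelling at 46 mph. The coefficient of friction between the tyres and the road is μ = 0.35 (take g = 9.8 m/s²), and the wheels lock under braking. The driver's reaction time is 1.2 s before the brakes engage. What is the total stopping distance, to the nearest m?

Total stopping distance ≈ 86 m

46 mph × 0.44704 = 20.5638 m/s.
a = μg = 0.35 × 9.8 = 3.430 m/s².
Reaction distance = v·t_r = 20.5638 × 1.2 = 24.677 m.
Braking distance = v²/(2a) = 20.5638² / (2 × 3.430) = 422.870 / 6.860 = 61.643 m.
Total = 24.677 + 61.643 = 86.320 m.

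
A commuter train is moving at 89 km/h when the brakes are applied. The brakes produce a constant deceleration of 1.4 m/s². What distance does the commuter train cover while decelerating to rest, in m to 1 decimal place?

89 km/h ÷ 3.6 = 24.7222 m/s.
Braking distance = v²/(2a) = 24.7222² / (2 × 1.400) = 611.187 / 2.800 = 218.281 m.

Braking distance ≈ 218.3 m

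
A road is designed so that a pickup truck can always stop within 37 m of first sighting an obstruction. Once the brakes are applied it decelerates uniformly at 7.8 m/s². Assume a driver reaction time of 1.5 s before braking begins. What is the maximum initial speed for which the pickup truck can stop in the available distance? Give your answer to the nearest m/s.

Maximum speed ≈ 15 m/s

Stopping distance: v·t_r + v²/(2a) = 37 with t_r = 1.5 s and a = 7.800 m/s².
So v² + 23.400 v − 577.20 = 0.
Positive root: v = −a·t_r + √((a·t_r)² + 2a·d) = −11.700 + √(136.890 + 577.20) = 15.0225 m/s.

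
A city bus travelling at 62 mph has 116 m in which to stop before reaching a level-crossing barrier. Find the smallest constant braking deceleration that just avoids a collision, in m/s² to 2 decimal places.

62 mph × 0.44704 = 27.7165 m/s.
v² = 2a·d ⇒ a = v²/(2d) = 27.7165² / (2 × 116.000) = 768.204 / 232.000 = 3.3112 m/s².

Required deceleration ≈ 3.31 m/s²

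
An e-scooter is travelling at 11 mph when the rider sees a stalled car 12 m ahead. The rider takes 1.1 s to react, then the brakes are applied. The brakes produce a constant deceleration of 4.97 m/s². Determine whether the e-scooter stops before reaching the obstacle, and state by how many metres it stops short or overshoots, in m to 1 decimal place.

Yes — it stops 4.2 m short of the obstacle

11 mph × 0.44704 = 4.9174 m/s.
Reaction distance = 4.9174 × 1.1 = 5.409 m.
Braking distance = v²/(2a) = 24.181 / 9.940 = 2.433 m.
Total stopping distance = 5.409 + 2.433 = 7.842 m, vs 12 m available — it stops with 12 − 7.842 = 4.158 m to spare.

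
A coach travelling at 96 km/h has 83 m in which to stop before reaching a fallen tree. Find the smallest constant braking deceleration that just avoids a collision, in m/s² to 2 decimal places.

96 km/h ÷ 3.6 = 26.6667 m/s.
v² = 2a·d ⇒ a = v²/(2d) = 26.6667² / (2 × 83.000) = 711.113 / 166.000 = 4.2838 m/s².

Required deceleration ≈ 4.28 m/s²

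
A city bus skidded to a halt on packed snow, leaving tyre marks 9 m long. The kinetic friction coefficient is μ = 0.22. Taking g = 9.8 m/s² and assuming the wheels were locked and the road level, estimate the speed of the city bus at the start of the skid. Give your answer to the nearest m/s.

Deceleration a = μg = 0.22 × 9.8 = 2.156 m/s².
v = √(2a·d) = √(2 × 2.156 × 9) = √38.808 = 6.2296 m/s.

Initial speed ≈ 6 m/s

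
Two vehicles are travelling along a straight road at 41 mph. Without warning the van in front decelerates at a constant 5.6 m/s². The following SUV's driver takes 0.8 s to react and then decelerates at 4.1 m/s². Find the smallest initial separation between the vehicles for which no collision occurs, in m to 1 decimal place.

41 mph × 0.44704 = 18.3286 m/s.
Leader travels v²/(2a_L) = 335.938 / 11.200 = 29.994 m before stopping.
Follower covers v·t_r = 18.3286 × 0.8 = 14.663 m while reacting, then v²/(2a_F) = 335.938 / 8.200 = 40.968 m while braking, for a total of 14.663 + 40.968 = 55.631 m.
Since a_F ≤ a_L and the follower starts braking later, the follower is never slower than the leader, so the closest approach is when both have stopped.
Minimum gap = 55.631 − 29.994 = 25.637 m.

Minimum gap ≈ 25.6 m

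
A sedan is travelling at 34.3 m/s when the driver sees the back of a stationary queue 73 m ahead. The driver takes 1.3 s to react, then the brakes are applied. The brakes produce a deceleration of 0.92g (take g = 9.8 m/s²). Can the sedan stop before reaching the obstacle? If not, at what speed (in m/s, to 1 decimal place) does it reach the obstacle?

a = 0.92 × 9.8 = 9.016 m/s².
Reaction distance = 34.3000 × 1.3 = 44.590 m.
Braking distance needed to stop: v²/(2a) = 1176.490 / 18.032 = 65.245 m, so total needed = 44.590 + 65.245 = 109.835 m > 73 m — it cannot stop.
Distance remaining when braking begins: 73 − 44.590 = 28.410 m.
v² = v₀² − 2a·d = 1176.490 − 2 × 9.016 × 28.410 = 664.201 m²/s².
v = √664.201 = 25.772 m/s.

No — it strikes the obstacle at 25.8 m/s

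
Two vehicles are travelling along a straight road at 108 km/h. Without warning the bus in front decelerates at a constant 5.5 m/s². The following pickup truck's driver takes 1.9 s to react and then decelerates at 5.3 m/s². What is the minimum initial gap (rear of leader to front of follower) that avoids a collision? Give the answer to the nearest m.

108 km/h ÷ 3.6 = 30.0000 m/s.
Leader travels v²/(2a_L) = 900.000 / 11.000 = 81.818 m before stopping.
Follower covers v·t_r = 30.0000 × 1.9 = 57.000 m while reacting, then v²/(2a_F) = 900.000 / 10.600 = 84.906 m while braking, for a total of 57.000 + 84.906 = 141.906 m.
Since a_F ≤ a_L and the follower starts braking later, the follower is never slower than the leader, so the closest approach is when both have stopped.
Minimum gap = 141.906 − 81.818 = 60.088 m.

Minimum gap ≈ 60 m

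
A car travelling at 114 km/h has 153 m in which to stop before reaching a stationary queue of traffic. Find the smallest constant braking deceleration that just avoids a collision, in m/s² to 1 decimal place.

Required deceleration ≈ 3.3 m/s²

114 km/h ÷ 3.6 = 31.6667 m/s.
v² = 2a·d ⇒ a = v²/(2d) = 31.6667² / (2 × 153.000) = 1002.780 / 306.000 = 3.2771 m/s².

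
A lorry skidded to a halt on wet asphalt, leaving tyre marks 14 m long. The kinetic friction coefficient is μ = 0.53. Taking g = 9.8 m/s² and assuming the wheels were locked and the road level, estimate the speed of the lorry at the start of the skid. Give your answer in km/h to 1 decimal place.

Initial speed ≈ 43.4 km/h

Deceleration a = μg = 0.53 × 9.8 = 5.194 m/s².
v = √(2a·d) = √(2 × 5.194 × 14) = √145.432 = 12.0595 m/s.
= 12.0595 × 3.6 = 43.414 km/h.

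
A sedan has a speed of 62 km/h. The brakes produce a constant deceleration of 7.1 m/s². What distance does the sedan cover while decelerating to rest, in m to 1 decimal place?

Braking distance ≈ 20.9 m

62 km/h ÷ 3.6 = 17.2222 m/s.
Braking distance = v²/(2a) = 17.2222² / (2 × 7.100) = 296.604 / 14.200 = 20.888 m.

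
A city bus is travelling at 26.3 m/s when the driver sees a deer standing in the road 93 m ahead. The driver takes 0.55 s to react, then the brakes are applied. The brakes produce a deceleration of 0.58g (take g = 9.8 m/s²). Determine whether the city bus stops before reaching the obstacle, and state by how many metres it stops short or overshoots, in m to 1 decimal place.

a = 0.58 × 9.8 = 5.684 m/s².
Reaction distance = 26.3000 × 0.55 = 14.465 m.
Braking distance = v²/(2a) = 691.690 / 11.368 = 60.845 m.
Total stopping distance = 14.465 + 60.845 = 75.310 m, vs 93 m available — it stops with 93 − 75.310 = 17.690 m to spare.

Yes — it stops 17.7 m short of the obstacle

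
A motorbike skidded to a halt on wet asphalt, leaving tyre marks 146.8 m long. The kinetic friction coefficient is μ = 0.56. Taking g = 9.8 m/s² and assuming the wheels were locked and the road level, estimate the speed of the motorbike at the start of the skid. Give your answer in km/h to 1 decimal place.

Deceleration a = μg = 0.56 × 9.8 = 5.488 m/s².
v = √(2a·d) = √(2 × 5.488 × 146.8) = √1611.277 = 40.1407 m/s.
= 40.1407 × 3.6 = 144.507 km/h.

Initial speed ≈ 144.5 km/h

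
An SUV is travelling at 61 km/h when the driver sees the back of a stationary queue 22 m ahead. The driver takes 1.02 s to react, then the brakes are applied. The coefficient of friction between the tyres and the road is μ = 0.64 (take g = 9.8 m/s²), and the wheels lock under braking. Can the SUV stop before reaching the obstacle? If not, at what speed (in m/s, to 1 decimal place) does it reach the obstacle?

61 km/h ÷ 3.6 = 16.9444 m/s.
a = μg = 0.64 × 9.8 = 6.272 m/s².
Reaction distance = 16.9444 × 1.02 = 17.283 m.
Braking distance needed to stop: v²/(2a) = 287.113 / 12.544 = 22.888 m, so total needed = 17.283 + 22.888 = 40.171 m > 22 m — it cannot stop.
Distance remaining when braking begins: 22 − 17.283 = 4.717 m.
v² = v₀² − 2a·d = 287.113 − 2 × 6.272 × 4.717 = 227.943 m²/s².
v = √227.943 = 15.098 m/s.

No — it strikes the obstacle at 15.1 m/s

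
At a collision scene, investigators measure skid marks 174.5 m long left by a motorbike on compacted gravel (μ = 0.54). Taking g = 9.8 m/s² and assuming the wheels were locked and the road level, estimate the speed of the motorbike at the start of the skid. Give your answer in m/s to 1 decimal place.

Initial speed ≈ 43.0 m/s

Deceleration a = μg = 0.54 × 9.8 = 5.292 m/s².
v = √(2a·d) = √(2 × 5.292 × 174.5) = √1846.908 = 42.9757 m/s.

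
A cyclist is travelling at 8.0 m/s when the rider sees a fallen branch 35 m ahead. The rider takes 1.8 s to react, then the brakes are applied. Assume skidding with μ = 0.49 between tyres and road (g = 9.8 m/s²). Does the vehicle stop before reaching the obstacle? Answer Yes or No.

a = μg = 0.49 × 9.8 = 4.802 m/s².
Reaction distance = 8.0000 × 1.8 = 14.400 m.
Braking distance = v²/(2a) = 64.000 / 9.604 = 6.664 m.
Total stopping distance = 14.400 + 6.664 = 21.064 m, vs 35 m available — it stops with 35 − 21.064 = 13.936 m to spare.

Yes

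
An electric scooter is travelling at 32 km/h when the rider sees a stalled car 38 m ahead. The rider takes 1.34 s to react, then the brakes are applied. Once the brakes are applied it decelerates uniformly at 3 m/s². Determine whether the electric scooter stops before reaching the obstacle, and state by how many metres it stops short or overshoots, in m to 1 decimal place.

Yes — it stops 12.9 m short of the obstacle

32 km/h ÷ 3.6 = 8.8889 m/s.
Reaction distance = 8.8889 × 1.34 = 11.911 m.
Braking distance = v²/(2a) = 79.013 / 6.000 = 13.169 m.
Total stopping distance = 11.911 + 13.169 = 25.080 m, vs 38 m available — it stops with 38 − 25.080 = 12.920 m to spare.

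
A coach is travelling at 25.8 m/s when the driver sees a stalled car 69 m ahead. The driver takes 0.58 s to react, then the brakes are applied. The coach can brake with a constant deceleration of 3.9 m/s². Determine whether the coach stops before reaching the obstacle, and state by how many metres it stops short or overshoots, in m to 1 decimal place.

No — it overshoots by 31.3 m

Reaction distance = 25.8000 × 0.58 = 14.964 m.
Braking distance = v²/(2a) = 665.640 / 7.800 = 85.338 m.
Total stopping distance = 14.964 + 85.338 = 100.302 m, vs 69 m available — it cannot stop in time and overshoots by 100.302 − 69 = 31.302 m.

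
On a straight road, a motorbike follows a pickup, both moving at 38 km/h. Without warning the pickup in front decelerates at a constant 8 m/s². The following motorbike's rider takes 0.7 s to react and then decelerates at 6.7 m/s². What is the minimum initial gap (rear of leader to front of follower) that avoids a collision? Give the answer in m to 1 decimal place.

Minimum gap ≈ 8.7 m

38 km/h ÷ 3.6 = 10.5556 m/s.
Leader travels v²/(2a_L) = 111.421 / 16.000 = 6.964 m before stopping.
Follower covers v·t_r = 10.5556 × 0.7 = 7.389 m while reacting, then v²/(2a_F) = 111.421 / 13.400 = 8.315 m while braking, for a total of 7.389 + 8.315 = 15.704 m.
Since a_F ≤ a_L and the follower starts braking later, the follower is never slower than the leader, so the closest approach is when both have stopped.
Minimum gap = 15.704 − 6.964 = 8.740 m.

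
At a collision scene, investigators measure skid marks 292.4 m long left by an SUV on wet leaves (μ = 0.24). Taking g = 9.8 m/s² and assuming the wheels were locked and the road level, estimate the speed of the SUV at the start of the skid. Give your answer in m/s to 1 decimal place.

Initial speed ≈ 37.1 m/s

Deceleration a = μg = 0.24 × 9.8 = 2.352 m/s².
v = √(2a·d) = √(2 × 2.352 × 292.4) = √1375.450 = 37.0871 m/s.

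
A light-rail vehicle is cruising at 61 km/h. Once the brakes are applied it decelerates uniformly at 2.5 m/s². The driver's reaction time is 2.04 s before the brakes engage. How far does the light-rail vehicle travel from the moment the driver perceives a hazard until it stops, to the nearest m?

Total stopping distance ≈ 92 m

61 km/h ÷ 3.6 = 16.9444 m/s.
Reaction distance = v·t_r = 16.9444 × 2.04 = 34.567 m.
Braking distance = v²/(2a) = 16.9444² / (2 × 2.500) = 287.113 / 5.000 = 57.423 m.
Total = 34.567 + 57.423 = 91.990 m.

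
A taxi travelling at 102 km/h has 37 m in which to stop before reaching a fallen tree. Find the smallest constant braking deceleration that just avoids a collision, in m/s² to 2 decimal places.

102 km/h ÷ 3.6 = 28.3333 m/s.
v² = 2a·d ⇒ a = v²/(2d) = 28.3333² / (2 × 37.000) = 802.776 / 74.000 = 10.8483 m/s².

Required deceleration ≈ 10.85 m/s²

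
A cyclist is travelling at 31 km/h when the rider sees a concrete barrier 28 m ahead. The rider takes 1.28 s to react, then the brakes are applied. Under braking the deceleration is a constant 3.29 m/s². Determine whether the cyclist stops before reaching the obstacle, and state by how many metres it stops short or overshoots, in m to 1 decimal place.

31 km/h ÷ 3.6 = 8.6111 m/s.
Reaction distance = 8.6111 × 1.28 = 11.022 m.
Braking distance = v²/(2a) = 74.151 / 6.580 = 11.269 m.
Total stopping distance = 11.022 + 11.269 = 22.291 m, vs 28 m available — it stops with 28 − 22.291 = 5.709 m to spare.

Yes — it stops 5.7 m short of the obstacle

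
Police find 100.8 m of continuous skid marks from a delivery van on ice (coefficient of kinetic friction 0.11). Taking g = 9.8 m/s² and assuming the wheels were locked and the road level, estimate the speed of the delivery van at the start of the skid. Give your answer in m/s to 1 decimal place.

Initial speed ≈ 14.7 m/s

Deceleration a = μg = 0.11 × 9.8 = 1.078 m/s².
v = √(2a·d) = √(2 × 1.078 × 100.8) = √217.325 = 14.7419 m/s.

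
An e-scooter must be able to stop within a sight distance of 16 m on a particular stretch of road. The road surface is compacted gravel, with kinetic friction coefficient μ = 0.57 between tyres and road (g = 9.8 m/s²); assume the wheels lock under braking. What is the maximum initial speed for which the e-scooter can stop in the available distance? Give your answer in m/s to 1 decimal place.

a = μg = 0.57 × 9.8 = 5.586 m/s².
v²/(2a) = d ⇒ v = √(2 × 5.586 × 16) = √178.75 = 13.3697 m/s.

Maximum speed ≈ 13.4 m/s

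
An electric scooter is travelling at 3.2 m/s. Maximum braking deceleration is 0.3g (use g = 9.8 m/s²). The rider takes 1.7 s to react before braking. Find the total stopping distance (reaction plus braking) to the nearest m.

a = 0.3 × 9.8 = 2.940 m/s².
Reaction distance = v·t_r = 3.2000 × 1.7 = 5.440 m.
Braking distance = v²/(2a) = 3.2000² / (2 × 2.940) = 10.240 / 5.880 = 1.741 m.
Total = 5.440 + 1.741 = 7.181 m.

Total stopping distance ≈ 7 m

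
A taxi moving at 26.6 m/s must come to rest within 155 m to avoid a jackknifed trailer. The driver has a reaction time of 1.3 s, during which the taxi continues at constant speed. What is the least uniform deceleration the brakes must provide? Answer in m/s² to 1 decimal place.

Distance covered during reaction = 26.6000 × 1.3 = 34.580 m.
Distance available for braking: 155 − 34.580 = 120.420 m.
v² = 2a·d ⇒ a = v²/(2d) = 26.6000² / (2 × 120.420) = 707.560 / 240.840 = 2.9379 m/s².

Required deceleration ≈ 2.9 m/s²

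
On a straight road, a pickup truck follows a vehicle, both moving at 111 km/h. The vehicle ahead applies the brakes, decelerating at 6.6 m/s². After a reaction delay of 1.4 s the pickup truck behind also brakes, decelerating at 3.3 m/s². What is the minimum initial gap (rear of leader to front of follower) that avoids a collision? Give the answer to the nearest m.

Minimum gap ≈ 115 m

111 km/h ÷ 3.6 = 30.8333 m/s.
Leader travels v²/(2a_L) = 950.692 / 13.200 = 72.022 m before stopping.
Follower covers v·t_r = 30.8333 × 1.4 = 43.167 m while reacting, then v²/(2a_F) = 950.692 / 6.600 = 144.044 m while braking, for a total of 43.167 + 144.044 = 187.211 m.
Since a_F ≤ a_L and the follower starts braking later, the follower is never slower than the leader, so the closest approach is when both have stopped.
Minimum gap = 187.211 − 72.022 = 115.189 m.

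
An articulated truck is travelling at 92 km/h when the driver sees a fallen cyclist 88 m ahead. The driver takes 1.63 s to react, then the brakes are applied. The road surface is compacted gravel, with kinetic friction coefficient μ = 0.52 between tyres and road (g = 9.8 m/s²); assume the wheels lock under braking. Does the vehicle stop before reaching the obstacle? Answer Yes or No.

92 km/h ÷ 3.6 = 25.5556 m/s.
a = μg = 0.52 × 9.8 = 5.096 m/s².
Reaction distance = 25.5556 × 1.63 = 41.656 m.
Braking distance = v²/(2a) = 653.089 / 10.192 = 64.079 m.
Total stopping distance = 41.656 + 64.079 = 105.735 m, vs 88 m available — it cannot stop in time and overshoots by 105.735 − 88 = 17.735 m.

No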